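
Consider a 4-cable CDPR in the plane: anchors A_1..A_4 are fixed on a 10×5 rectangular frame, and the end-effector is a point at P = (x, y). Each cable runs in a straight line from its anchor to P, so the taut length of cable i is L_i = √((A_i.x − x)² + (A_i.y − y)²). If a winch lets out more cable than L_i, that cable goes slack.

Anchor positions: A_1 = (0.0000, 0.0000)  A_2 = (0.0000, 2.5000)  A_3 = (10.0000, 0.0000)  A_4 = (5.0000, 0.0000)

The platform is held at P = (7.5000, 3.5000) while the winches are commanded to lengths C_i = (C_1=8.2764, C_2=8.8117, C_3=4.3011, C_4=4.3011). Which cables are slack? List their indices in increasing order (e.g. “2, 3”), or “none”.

cable 1: L_1 = ‖A_1−P‖ = 8.2765;  C_1 = 8.2764 → taut
cable 2: L_2 = ‖A_2−P‖ = 7.5664;  C_2 = 8.8117 → slack
cable 3: L_3 = ‖A_3−P‖ = 4.3012;  C_3 = 4.3011 → taut
cable 4: L_4 = ‖A_4−P‖ = 4.3012;  C_4 = 4.3011 → taut

2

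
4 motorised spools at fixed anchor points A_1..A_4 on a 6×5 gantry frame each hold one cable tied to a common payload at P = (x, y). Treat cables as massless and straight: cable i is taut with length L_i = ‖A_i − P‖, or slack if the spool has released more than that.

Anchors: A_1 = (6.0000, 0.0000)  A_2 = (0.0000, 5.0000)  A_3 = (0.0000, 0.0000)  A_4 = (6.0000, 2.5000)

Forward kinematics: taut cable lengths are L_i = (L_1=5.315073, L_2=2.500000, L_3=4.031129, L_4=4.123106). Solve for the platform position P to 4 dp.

(2.0000, 3.5000)

expand ‖A_i−P‖²=L_i² and subtract eq 1 (c_i ≔ ‖A_i‖²−L_i²)
c_1 = 36.0000+0.0000−28.2500 = 7.7500
eq1−eq2 → [12.0000  -10.0000]·P = -11.0000
eq1−eq3 → [12.0000  0.0000]·P = 24.0000
eq1−eq4 → [0.0000  -5.0000]·P = -17.5000
2×2 solve → P = (2.0000, 3.5000)
check cable 4: ‖A_4−P‖² = 17.0000 ≈ L_4² = 17.0000 ✓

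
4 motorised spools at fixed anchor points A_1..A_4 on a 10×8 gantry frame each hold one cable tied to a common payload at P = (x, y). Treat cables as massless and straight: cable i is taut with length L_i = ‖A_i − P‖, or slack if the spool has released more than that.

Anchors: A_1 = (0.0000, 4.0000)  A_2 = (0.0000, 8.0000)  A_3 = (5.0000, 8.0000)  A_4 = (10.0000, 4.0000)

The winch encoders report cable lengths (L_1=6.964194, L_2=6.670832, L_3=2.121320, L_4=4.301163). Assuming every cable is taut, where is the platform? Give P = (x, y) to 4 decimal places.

(6.5000, 6.5000)

expand ‖A_i−P‖²=L_i² and subtract eq 1 (c_i ≔ ‖A_i‖²−L_i²)
c_1 = 0.0000+16.0000−48.5000 = -32.5000
eq1−eq2 → [0.0000  -8.0000]·P = -52.0000
eq1−eq3 → [-10.0000  -8.0000]·P = -117.0000
eq1−eq4 → [-20.0000  0.0000]·P = -130.0000
2×2 solve → P = (6.5000, 6.5000)
check cable 4: ‖A_4−P‖² = 18.5000 ≈ L_4² = 18.5000 ✓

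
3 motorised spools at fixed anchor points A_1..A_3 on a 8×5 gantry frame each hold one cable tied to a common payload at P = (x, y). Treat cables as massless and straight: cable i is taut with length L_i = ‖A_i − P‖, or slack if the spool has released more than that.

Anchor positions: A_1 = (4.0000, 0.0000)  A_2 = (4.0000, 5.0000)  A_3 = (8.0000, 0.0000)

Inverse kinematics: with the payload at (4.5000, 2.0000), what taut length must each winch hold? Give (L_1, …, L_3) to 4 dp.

(2.0616, 3.0414, 4.0311)

L_1: Δ = A_1−P = (-0.5000, -2.0000) → ‖Δ‖ = √4.2500 = 2.0616
L_2: Δ = A_2−P = (-0.5000, 3.0000) → ‖Δ‖ = √9.2500 = 3.0414
L_3: Δ = A_3−P = (3.5000, -2.0000) → ‖Δ‖ = √16.2500 = 4.0311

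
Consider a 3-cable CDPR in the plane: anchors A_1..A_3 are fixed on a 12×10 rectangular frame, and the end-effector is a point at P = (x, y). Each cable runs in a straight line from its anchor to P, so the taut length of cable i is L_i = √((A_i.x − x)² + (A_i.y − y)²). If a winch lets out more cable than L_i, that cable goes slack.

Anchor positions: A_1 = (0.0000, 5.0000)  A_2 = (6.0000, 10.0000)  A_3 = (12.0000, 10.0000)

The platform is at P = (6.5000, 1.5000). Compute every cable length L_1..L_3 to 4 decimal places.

(7.3824, 8.5147, 10.1242)

L_1: Δ = A_1−P = (-6.5000, 3.5000) → ‖Δ‖ = √54.5000 = 7.3824
L_2: Δ = A_2−P = (-0.5000, 8.5000) → ‖Δ‖ = √72.5000 = 8.5147
L_3: Δ = A_3−P = (5.5000, 8.5000) → ‖Δ‖ = √102.5000 = 10.1242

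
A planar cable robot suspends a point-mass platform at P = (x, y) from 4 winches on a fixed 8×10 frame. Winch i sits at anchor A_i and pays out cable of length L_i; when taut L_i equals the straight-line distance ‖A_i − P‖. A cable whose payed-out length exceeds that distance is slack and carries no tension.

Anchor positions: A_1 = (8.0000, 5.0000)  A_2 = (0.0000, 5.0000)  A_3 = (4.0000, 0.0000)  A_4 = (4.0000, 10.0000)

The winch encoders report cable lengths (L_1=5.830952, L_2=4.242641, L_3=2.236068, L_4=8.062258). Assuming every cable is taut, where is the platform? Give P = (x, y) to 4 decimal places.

(3.0000, 2.0000)

expand ‖A_i−P‖²=L_i² and subtract eq 1 (k_i ≔ ‖A_i‖²−L_i²)
k_1 = 64.0000+25.0000−34.0000 = 55.0000
eq1−eq2 → [16.0000  0.0000]·P = 48.0000
eq1−eq3 → [8.0000  10.0000]·P = 44.0000
eq1−eq4 → [8.0000  -10.0000]·P = 4.0000
2×2 solve → P = (3.0000, 2.0000)
check cable 4: ‖A_4−P‖² = 65.0000 ≈ L_4² = 65.0000 ✓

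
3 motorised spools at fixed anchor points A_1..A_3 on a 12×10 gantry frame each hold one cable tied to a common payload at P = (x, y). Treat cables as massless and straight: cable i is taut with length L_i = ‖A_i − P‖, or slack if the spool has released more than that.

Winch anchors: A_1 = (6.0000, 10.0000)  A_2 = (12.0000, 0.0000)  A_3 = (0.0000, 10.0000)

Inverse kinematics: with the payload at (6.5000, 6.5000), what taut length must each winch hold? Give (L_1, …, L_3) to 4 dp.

cable 1: Δx=-0.5000, Δy=3.5000; L_1 = √(Δx²+Δy²) = 3.5355
cable 2: Δx=5.5000, Δy=-6.5000; L_2 = √(Δx²+Δy²) = 8.5147
cable 3: Δx=-6.5000, Δy=3.5000; L_3 = √(Δx²+Δy²) = 7.3824

(3.5355, 8.5147, 7.3824)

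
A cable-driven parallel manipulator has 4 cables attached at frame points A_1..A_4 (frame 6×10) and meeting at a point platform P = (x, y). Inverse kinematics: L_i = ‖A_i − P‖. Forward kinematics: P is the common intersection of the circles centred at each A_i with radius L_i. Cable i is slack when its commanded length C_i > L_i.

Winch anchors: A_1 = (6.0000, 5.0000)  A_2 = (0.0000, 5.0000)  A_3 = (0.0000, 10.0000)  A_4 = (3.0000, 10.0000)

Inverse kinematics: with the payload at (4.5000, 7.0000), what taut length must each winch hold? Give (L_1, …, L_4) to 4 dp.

(2.5000, 4.9244, 5.4083, 3.3541)

L_1: Δ = A_1−P = (1.5000, -2.0000) → ‖Δ‖ = √6.2500 = 2.5000
L_2: Δ = A_2−P = (-4.5000, -2.0000) → ‖Δ‖ = √24.2500 = 4.9244
L_3: Δ = A_3−P = (-4.5000, 3.0000) → ‖Δ‖ = √29.2500 = 5.4083
L_4: Δ = A_4−P = (-1.5000, 3.0000) → ‖Δ‖ = √11.2500 = 3.3541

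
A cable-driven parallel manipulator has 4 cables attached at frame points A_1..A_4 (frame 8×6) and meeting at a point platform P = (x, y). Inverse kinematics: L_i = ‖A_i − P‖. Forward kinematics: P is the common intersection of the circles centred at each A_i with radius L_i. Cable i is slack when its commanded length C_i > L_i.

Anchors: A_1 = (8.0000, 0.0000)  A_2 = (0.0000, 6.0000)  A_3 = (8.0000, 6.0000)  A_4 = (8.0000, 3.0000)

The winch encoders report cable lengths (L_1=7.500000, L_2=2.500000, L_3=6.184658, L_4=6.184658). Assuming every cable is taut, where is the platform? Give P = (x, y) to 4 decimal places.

expand ‖A_i−P‖²=L_i² and subtract eq 1 (c_i ≔ ‖A_i‖²−L_i²)
c_1 = 64.0000+0.0000−56.2500 = 7.7500
eq1−eq2 → [16.0000  -12.0000]·P = -22.0000
eq1−eq3 → [0.0000  -12.0000]·P = -54.0000
eq1−eq4 → [0.0000  -6.0000]·P = -27.0000
2×2 solve → P = (2.0000, 4.5000)
check cable 4: ‖A_4−P‖² = 38.2500 ≈ L_4² = 38.2500 ✓

(2.0000, 4.5000)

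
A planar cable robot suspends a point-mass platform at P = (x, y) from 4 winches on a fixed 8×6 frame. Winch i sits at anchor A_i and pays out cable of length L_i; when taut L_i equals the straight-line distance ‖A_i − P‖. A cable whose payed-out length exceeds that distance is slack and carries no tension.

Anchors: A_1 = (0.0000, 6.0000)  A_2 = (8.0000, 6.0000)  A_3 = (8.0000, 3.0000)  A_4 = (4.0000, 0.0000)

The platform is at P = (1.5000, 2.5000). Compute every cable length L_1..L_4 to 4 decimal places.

(3.8079, 7.3824, 6.5192, 3.5355)

L_1 = √((0.0000−1.5000)² + (6.0000−2.5000)²) = 3.8079
L_2 = √((8.0000−1.5000)² + (6.0000−2.5000)²) = 7.3824
L_3 = √((8.0000−1.5000)² + (3.0000−2.5000)²) = 6.5192
L_4 = √((4.0000−1.5000)² + (0.0000−2.5000)²) = 3.5355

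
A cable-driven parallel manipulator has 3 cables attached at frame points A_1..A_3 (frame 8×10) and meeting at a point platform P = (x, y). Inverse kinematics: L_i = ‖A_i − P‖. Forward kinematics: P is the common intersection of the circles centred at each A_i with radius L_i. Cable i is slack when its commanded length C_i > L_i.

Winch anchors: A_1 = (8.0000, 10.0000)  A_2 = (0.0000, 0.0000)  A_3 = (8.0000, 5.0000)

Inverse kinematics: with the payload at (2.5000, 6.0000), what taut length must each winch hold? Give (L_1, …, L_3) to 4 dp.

(6.8007, 6.5000, 5.5902)

L_1: Δ = A_1−P = (5.5000, 4.0000) → ‖Δ‖ = √46.2500 = 6.8007
L_2: Δ = A_2−P = (-2.5000, -6.0000) → ‖Δ‖ = √42.2500 = 6.5000
L_3: Δ = A_3−P = (5.5000, -1.0000) → ‖Δ‖ = √31.2500 = 5.5902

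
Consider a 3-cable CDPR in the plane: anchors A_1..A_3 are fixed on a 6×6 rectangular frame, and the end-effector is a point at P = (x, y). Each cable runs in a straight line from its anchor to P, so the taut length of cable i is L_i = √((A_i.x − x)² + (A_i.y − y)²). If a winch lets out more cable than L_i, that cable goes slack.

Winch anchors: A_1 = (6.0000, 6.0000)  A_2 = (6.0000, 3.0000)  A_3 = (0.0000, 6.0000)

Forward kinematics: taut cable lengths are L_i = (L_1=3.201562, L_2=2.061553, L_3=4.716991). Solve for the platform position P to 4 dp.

(4.0000, 3.5000)

expand ‖A_i−P‖²=L_i² and subtract eq 1 (c_i ≔ ‖A_i‖²−L_i²)
c_1 = 36.0000+36.0000−10.2500 = 61.7500
eq1−eq2 → [0.0000  6.0000]·P = 21.0000
eq1−eq3 → [12.0000  0.0000]·P = 48.0000
2×2 solve → P = (4.0000, 3.5000)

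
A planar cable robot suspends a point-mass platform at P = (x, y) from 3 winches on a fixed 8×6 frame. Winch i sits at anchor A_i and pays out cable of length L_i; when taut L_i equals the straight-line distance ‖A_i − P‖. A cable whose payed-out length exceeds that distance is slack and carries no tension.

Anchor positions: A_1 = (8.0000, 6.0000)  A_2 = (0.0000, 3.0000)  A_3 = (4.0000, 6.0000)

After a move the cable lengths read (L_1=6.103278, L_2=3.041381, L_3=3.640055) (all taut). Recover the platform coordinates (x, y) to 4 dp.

circle eqns → linear via eq_j − eq_1; set q_j = A_j·A_j − L_j²
q_1 = 64.0000+36.0000−37.2500 = 62.7500
16.0000·x + 6.0000·y = q_1−q_2 = 63.0000
8.0000·x + 0.0000·y = q_1−q_3 = 24.0000
solve first two rows → x=3.0000, y=2.5000

(3.0000, 2.5000)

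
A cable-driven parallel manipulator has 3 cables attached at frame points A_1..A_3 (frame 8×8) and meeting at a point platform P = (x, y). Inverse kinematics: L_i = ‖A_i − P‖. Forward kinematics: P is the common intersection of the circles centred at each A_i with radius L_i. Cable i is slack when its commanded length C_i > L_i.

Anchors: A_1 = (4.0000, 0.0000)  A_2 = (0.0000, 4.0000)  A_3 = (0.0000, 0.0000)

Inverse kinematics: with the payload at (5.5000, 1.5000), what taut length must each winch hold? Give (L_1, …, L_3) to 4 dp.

L_1 = √((4.0000−5.5000)² + (0.0000−1.5000)²) = 2.1213
L_2 = √((0.0000−5.5000)² + (4.0000−1.5000)²) = 6.0415
L_3 = √((0.0000−5.5000)² + (0.0000−1.5000)²) = 5.7009

(2.1213, 6.0415, 5.7009)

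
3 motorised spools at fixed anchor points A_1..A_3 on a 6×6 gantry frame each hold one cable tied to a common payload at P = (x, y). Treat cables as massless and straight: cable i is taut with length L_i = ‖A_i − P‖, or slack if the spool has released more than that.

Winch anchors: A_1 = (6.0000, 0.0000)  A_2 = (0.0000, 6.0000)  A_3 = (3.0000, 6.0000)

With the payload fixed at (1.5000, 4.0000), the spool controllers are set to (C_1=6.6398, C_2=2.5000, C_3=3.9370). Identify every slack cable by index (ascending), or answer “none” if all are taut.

i=1: geometric 6.0208 vs commanded 6.6398 ⇒ slack
i=2: geometric 2.5000 vs commanded 2.5000 ⇒ taut
i=3: geometric 2.5000 vs commanded 3.9370 ⇒ slack

1, 3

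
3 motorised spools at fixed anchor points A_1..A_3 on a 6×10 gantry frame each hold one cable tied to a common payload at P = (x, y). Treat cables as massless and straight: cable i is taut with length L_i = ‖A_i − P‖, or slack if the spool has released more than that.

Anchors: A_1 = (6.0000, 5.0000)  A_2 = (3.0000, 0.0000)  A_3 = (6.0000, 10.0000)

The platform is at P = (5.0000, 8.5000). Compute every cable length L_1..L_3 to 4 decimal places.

L_1 = √((6.0000−5.0000)² + (5.0000−8.5000)²) = 3.6401
L_2 = √((3.0000−5.0000)² + (0.0000−8.5000)²) = 8.7321
L_3 = √((6.0000−5.0000)² + (10.0000−8.5000)²) = 1.8028

(3.6401, 8.7321, 1.8028)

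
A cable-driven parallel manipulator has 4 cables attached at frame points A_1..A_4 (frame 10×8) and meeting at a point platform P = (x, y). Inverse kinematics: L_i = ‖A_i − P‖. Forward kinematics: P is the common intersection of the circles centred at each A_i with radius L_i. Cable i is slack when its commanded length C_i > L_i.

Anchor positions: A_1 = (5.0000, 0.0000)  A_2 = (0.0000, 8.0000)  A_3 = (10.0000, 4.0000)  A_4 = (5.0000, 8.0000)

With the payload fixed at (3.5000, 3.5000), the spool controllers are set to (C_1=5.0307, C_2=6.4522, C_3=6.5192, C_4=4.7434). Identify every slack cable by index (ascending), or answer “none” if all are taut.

cable 1: √((1.5000)²+(-3.5000)²)=3.8079, C_1=5.0307: slack
cable 2: √((-3.5000)²+(4.5000)²)=5.7009, C_2=6.4522: slack
cable 3: √((6.5000)²+(0.5000)²)=6.5192, C_3=6.5192: taut
cable 4: √((1.5000)²+(4.5000)²)=4.7434, C_4=4.7434: taut

1, 2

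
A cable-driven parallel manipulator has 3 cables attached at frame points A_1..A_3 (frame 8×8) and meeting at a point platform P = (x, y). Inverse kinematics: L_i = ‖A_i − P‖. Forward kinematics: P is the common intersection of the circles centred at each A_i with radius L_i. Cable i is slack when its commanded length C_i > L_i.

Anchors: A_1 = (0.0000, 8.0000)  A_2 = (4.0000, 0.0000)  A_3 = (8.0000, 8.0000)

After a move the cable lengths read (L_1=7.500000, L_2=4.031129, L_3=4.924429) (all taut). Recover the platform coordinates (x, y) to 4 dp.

each cable: (A_i−P)·(A_i−P) = L_i²; let q_i = ‖A_i‖²−L_i²
q_1 = 0.0000+64.0000−56.2500 = 7.7500
row 1: -8.0000x + 16.0000y = 8.0000  (q_2=-0.2500)
row 2: -16.0000x + 0.0000y = -96.0000  (q_3=103.7500)
Cramer on rows 1–2 → x = 6.0000, y = 3.5000

(6.0000, 3.5000)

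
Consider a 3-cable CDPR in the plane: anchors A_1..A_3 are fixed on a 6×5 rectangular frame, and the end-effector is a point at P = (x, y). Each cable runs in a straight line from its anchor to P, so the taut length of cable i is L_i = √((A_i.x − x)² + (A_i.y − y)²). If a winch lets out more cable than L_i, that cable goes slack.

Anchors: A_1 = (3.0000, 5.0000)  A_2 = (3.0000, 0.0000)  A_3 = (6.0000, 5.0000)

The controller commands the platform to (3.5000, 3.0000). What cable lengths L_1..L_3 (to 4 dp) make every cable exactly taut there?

L_1 = √((3.0000−3.5000)² + (5.0000−3.0000)²) = 2.0616
L_2 = √((3.0000−3.5000)² + (0.0000−3.0000)²) = 3.0414
L_3 = √((6.0000−3.5000)² + (5.0000−3.0000)²) = 3.2016

(2.0616, 3.0414, 3.2016)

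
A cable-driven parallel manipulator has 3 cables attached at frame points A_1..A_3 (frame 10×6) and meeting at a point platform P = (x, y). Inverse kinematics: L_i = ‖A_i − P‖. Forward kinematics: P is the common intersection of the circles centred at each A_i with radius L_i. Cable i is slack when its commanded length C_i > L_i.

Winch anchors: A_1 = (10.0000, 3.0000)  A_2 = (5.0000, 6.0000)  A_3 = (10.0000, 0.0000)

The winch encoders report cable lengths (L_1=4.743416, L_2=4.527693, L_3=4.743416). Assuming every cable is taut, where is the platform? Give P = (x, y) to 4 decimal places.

circle eqns → linear via eq_j − eq_1; set c_j = A_j·A_j − L_j²
c_1 = 100.0000+9.0000−22.5000 = 86.5000
10.0000·x − 6.0000·y = c_1−c_2 = 46.0000
0.0000·x + 6.0000·y = c_1−c_3 = 9.0000
solve first two rows → x=5.5000, y=1.5000

(5.5000, 1.5000)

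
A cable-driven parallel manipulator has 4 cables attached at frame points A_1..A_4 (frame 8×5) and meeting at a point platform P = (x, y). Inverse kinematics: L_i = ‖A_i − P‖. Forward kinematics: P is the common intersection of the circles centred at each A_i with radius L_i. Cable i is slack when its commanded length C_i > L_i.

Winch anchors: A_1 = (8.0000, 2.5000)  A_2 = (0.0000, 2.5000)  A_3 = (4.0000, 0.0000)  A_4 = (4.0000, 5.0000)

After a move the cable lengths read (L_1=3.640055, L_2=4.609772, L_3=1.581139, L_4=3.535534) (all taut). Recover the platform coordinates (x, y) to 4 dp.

expand ‖A_i−P‖²=L_i² and subtract eq 1 (k_i ≔ ‖A_i‖²−L_i²)
k_1 = 64.0000+6.2500−13.2500 = 57.0000
eq1−eq2 → [16.0000  0.0000]·P = 72.0000
eq1−eq3 → [8.0000  5.0000]·P = 43.5000
eq1−eq4 → [8.0000  -5.0000]·P = 28.5000
2×2 solve → P = (4.5000, 1.5000)
check cable 4: ‖A_4−P‖² = 12.5000 ≈ L_4² = 12.5000 ✓

(4.5000, 1.5000)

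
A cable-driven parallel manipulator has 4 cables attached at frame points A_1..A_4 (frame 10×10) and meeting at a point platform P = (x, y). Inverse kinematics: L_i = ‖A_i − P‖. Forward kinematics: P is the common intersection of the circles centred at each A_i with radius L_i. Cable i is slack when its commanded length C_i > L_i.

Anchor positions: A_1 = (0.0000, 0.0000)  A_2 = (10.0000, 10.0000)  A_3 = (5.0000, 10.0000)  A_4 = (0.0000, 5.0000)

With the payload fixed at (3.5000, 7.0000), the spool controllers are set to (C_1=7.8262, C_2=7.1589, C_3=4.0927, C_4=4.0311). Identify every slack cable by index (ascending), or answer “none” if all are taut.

cable 1: √((-3.5000)²+(-7.0000)²)=7.8262, C_1=7.8262: taut
cable 2: √((6.5000)²+(3.0000)²)=7.1589, C_2=7.1589: taut
cable 3: √((1.5000)²+(3.0000)²)=3.3541, C_3=4.0927: slack
cable 4: √((-3.5000)²+(-2.0000)²)=4.0311, C_4=4.0311: taut

3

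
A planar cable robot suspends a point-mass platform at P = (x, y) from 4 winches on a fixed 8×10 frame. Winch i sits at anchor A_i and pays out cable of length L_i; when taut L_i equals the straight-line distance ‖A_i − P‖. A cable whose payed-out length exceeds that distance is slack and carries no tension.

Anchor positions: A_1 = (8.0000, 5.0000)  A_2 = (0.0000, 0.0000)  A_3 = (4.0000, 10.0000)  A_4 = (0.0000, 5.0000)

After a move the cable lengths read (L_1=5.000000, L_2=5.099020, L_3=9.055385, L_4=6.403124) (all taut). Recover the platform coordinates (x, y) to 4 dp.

expand ‖A_i−P‖²=L_i² and subtract eq 1 (q_i ≔ ‖A_i‖²−L_i²)
q_1 = 64.0000+25.0000−25.0000 = 64.0000
eq1−eq2 → [16.0000  10.0000]·P = 90.0000
eq1−eq3 → [8.0000  -10.0000]·P = 30.0000
eq1−eq4 → [16.0000  0.0000]·P = 80.0000
2×2 solve → P = (5.0000, 1.0000)
check cable 4: ‖A_4−P‖² = 41.0000 ≈ L_4² = 41.0000 ✓

(5.0000, 1.0000)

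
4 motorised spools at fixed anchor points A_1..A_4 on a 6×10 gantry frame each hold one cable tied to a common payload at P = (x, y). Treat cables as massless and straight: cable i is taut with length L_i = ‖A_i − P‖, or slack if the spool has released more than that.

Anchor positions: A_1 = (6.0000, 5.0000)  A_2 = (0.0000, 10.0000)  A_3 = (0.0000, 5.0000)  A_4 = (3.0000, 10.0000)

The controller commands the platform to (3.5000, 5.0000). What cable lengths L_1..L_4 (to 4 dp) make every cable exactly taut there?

(2.5000, 6.1033, 3.5000, 5.0249)

L_1: Δ = A_1−P = (2.5000, 0.0000) → ‖Δ‖ = √6.2500 = 2.5000
L_2: Δ = A_2−P = (-3.5000, 5.0000) → ‖Δ‖ = √37.2500 = 6.1033
L_3: Δ = A_3−P = (-3.5000, 0.0000) → ‖Δ‖ = √12.2500 = 3.5000
L_4: Δ = A_4−P = (-0.5000, 5.0000) → ‖Δ‖ = √25.2500 = 5.0249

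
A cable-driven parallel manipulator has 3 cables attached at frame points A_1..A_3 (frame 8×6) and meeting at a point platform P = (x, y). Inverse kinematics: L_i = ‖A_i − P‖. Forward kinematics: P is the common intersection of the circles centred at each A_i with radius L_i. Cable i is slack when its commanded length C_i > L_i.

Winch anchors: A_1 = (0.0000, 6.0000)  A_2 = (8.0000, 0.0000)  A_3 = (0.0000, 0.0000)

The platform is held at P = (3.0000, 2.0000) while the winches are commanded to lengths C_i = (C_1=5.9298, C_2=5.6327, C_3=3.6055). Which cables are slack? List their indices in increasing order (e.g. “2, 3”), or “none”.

cable 1: √((-3.0000)²+(4.0000)²)=5.0000, C_1=5.9298: slack
cable 2: √((5.0000)²+(-2.0000)²)=5.3852, C_2=5.6327: slack
cable 3: √((-3.0000)²+(-2.0000)²)=3.6056, C_3=3.6055: taut

1, 2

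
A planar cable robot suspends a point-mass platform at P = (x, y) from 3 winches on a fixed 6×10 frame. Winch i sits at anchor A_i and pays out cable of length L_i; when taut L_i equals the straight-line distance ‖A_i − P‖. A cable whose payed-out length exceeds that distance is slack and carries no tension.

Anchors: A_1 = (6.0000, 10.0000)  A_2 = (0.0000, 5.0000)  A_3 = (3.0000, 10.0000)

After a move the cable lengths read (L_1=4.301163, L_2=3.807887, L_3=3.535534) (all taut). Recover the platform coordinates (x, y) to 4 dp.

(3.5000, 6.5000)

expand ‖A_i−P‖²=L_i² and subtract eq 1 (k_i ≔ ‖A_i‖²−L_i²)
k_1 = 36.0000+100.0000−18.5000 = 117.5000
eq1−eq2 → [12.0000  10.0000]·P = 107.0000
eq1−eq3 → [6.0000  0.0000]·P = 21.0000
2×2 solve → P = (3.5000, 6.5000)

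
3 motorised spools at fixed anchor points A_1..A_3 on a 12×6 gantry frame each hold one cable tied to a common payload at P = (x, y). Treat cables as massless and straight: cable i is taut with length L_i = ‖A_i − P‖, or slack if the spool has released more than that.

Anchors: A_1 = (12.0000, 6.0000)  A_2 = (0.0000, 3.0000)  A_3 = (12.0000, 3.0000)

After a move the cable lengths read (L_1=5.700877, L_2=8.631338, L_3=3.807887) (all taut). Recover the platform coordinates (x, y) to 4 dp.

(8.5000, 1.5000)

expand ‖A_i−P‖²=L_i² and subtract eq 1 (k_i ≔ ‖A_i‖²−L_i²)
k_1 = 144.0000+36.0000−32.5000 = 147.5000
eq1−eq2 → [24.0000  6.0000]·P = 213.0000
eq1−eq3 → [0.0000  6.0000]·P = 9.0000
2×2 solve → P = (8.5000, 1.5000)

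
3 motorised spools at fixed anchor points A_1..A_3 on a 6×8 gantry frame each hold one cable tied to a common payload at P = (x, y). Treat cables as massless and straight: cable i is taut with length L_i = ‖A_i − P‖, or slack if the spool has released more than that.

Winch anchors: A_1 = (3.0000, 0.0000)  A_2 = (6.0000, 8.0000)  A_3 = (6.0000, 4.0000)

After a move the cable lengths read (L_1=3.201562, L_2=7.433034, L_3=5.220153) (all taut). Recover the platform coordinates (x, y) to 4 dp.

(1.0000, 2.5000)

expand ‖A_i−P‖²=L_i² and subtract eq 1 (k_i ≔ ‖A_i‖²−L_i²)
k_1 = 9.0000+0.0000−10.2500 = -1.2500
eq1−eq2 → [-6.0000  -16.0000]·P = -46.0000
eq1−eq3 → [-6.0000  -8.0000]·P = -26.0000
2×2 solve → P = (1.0000, 2.5000)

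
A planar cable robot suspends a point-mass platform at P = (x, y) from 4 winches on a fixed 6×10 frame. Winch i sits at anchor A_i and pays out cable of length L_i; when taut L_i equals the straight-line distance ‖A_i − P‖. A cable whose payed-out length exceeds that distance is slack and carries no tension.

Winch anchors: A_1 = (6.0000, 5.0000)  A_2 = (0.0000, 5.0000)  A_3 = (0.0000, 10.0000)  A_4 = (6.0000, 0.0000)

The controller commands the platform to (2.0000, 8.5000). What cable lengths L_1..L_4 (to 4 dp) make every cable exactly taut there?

(5.3151, 4.0311, 2.5000, 9.3941)

cable 1: Δx=4.0000, Δy=-3.5000; L_1 = √(Δx²+Δy²) = 5.3151
cable 2: Δx=-2.0000, Δy=-3.5000; L_2 = √(Δx²+Δy²) = 4.0311
cable 3: Δx=-2.0000, Δy=1.5000; L_3 = √(Δx²+Δy²) = 2.5000
cable 4: Δx=4.0000, Δy=-8.5000; L_4 = √(Δx²+Δy²) = 9.3941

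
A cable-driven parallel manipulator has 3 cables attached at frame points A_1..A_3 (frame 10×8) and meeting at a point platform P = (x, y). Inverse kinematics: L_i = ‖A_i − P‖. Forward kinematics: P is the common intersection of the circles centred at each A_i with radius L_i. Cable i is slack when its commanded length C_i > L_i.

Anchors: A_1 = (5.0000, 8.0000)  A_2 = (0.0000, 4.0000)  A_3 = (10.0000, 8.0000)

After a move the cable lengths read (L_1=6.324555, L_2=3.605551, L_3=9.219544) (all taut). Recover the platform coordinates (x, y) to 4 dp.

circle eqns → linear via eq_j − eq_1; set k_j = A_j·A_j − L_j²
k_1 = 25.0000+64.0000−40.0000 = 49.0000
10.0000·x + 8.0000·y = k_1−k_2 = 46.0000
-10.0000·x + 0.0000·y = k_1−k_3 = -30.0000
solve first two rows → x=3.0000, y=2.0000

(3.0000, 2.0000)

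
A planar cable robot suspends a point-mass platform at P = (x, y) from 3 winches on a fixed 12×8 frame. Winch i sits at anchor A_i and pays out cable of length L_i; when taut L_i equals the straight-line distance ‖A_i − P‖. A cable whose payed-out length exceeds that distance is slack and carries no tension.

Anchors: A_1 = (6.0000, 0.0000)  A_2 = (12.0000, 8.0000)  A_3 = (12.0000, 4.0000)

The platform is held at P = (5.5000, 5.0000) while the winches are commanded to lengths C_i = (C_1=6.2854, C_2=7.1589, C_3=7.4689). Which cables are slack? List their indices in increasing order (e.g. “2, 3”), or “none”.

i=1: geometric 5.0249 vs commanded 6.2854 ⇒ slack
i=2: geometric 7.1589 vs commanded 7.1589 ⇒ taut
i=3: geometric 6.5765 vs commanded 7.4689 ⇒ slack

1, 3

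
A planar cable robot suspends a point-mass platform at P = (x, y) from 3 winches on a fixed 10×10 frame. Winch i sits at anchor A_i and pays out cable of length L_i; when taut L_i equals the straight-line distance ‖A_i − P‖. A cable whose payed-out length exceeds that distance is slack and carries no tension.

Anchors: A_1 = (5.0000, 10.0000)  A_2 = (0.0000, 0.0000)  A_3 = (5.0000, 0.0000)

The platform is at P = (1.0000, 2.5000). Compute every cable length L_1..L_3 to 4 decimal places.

L_1 = √((5.0000−1.0000)² + (10.0000−2.5000)²) = 8.5000
L_2 = √((0.0000−1.0000)² + (0.0000−2.5000)²) = 2.6926
L_3 = √((5.0000−1.0000)² + (0.0000−2.5000)²) = 4.7170

(8.5000, 2.6926, 4.7170)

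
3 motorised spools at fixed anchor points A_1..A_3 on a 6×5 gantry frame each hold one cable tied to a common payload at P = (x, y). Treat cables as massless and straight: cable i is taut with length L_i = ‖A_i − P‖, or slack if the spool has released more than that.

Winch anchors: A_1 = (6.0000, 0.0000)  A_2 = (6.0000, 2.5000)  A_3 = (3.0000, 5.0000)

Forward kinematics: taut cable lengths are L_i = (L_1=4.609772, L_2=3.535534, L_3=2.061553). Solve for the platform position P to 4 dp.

each cable: (A_i−P)·(A_i−P) = L_i²; let k_i = ‖A_i‖²−L_i²
k_1 = 36.0000+0.0000−21.2500 = 14.7500
row 1: 0.0000x − 5.0000y = -15.0000  (k_2=29.7500)
row 2: 6.0000x − 10.0000y = -15.0000  (k_3=29.7500)
Cramer on rows 1–2 → x = 2.5000, y = 3.0000

(2.5000, 3.0000)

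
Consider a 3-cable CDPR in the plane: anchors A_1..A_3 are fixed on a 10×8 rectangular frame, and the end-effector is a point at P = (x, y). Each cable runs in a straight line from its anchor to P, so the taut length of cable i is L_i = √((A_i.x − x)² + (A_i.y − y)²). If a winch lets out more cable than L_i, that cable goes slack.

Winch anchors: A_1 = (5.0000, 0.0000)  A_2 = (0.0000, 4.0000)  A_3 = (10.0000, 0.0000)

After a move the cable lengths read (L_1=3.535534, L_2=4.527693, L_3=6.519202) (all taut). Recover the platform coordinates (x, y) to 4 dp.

(4.5000, 3.5000)

circle eqns → linear via eq_j − eq_1; set q_j = A_j·A_j − L_j²
q_1 = 25.0000+0.0000−12.5000 = 12.5000
10.0000·x − 8.0000·y = q_1−q_2 = 17.0000
-10.0000·x + 0.0000·y = q_1−q_3 = -45.0000
solve first two rows → x=4.5000, y=3.5000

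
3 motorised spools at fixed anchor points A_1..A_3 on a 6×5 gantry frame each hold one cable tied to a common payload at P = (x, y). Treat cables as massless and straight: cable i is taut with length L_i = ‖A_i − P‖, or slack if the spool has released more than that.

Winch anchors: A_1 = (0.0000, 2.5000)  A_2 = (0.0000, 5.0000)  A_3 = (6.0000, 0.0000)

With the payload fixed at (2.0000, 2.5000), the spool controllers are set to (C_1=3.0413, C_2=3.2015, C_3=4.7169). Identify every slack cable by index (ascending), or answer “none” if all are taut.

i=1: geometric 2.0000 vs commanded 3.0413 ⇒ slack
i=2: geometric 3.2016 vs commanded 3.2015 ⇒ taut
i=3: geometric 4.7170 vs commanded 4.7169 ⇒ taut

1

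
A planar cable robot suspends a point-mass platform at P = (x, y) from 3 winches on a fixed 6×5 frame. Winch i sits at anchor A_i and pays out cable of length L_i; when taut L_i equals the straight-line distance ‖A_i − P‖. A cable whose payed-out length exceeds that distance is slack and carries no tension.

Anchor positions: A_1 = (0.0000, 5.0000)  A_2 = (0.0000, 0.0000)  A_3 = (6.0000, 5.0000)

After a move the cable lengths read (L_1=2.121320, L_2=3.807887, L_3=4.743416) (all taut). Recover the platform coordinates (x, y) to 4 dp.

circle eqns → linear via eq_j − eq_1; set k_j = A_j·A_j − L_j²
k_1 = 0.0000+25.0000−4.5000 = 20.5000
0.0000·x + 10.0000·y = k_1−k_2 = 35.0000
-12.0000·x + 0.0000·y = k_1−k_3 = -18.0000
solve first two rows → x=1.5000, y=3.5000

(1.5000, 3.5000)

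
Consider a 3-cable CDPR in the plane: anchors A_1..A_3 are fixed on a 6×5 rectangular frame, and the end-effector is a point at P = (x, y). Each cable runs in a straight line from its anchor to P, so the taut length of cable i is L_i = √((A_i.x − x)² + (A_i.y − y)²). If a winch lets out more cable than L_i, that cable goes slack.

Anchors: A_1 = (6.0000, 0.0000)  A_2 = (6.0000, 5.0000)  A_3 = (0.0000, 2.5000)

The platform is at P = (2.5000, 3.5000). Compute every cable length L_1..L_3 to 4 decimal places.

(4.9497, 3.8079, 2.6926)

cable 1: Δx=3.5000, Δy=-3.5000; L_1 = √(Δx²+Δy²) = 4.9497
cable 2: Δx=3.5000, Δy=1.5000; L_2 = √(Δx²+Δy²) = 3.8079
cable 3: Δx=-2.5000, Δy=-1.0000; L_3 = √(Δx²+Δy²) = 2.6926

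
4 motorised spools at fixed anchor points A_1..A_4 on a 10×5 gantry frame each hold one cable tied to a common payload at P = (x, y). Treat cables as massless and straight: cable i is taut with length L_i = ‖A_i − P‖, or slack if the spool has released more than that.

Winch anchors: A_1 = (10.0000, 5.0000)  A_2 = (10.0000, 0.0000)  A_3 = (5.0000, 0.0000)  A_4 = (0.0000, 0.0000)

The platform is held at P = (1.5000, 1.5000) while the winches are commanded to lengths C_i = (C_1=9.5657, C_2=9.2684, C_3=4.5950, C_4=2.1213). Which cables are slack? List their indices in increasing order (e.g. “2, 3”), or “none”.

1, 2, 3

cable 1: L_1 = ‖A_1−P‖ = 9.1924;  C_1 = 9.5657 → slack
cable 2: L_2 = ‖A_2−P‖ = 8.6313;  C_2 = 9.2684 → slack
cable 3: L_3 = ‖A_3−P‖ = 3.8079;  C_3 = 4.5950 → slack
cable 4: L_4 = ‖A_4−P‖ = 2.1213;  C_4 = 2.1213 → taut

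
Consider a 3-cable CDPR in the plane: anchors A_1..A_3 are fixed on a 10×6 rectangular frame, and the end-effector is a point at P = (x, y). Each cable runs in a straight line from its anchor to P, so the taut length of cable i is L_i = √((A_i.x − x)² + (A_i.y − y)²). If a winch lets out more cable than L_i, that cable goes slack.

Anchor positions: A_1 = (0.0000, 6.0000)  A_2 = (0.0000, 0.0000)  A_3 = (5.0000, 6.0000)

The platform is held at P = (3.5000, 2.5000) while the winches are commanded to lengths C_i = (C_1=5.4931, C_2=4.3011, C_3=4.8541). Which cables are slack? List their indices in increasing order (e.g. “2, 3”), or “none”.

cable 1: √((-3.5000)²+(3.5000)²)=4.9497, C_1=5.4931: slack
cable 2: √((-3.5000)²+(-2.5000)²)=4.3012, C_2=4.3011: taut
cable 3: √((1.5000)²+(3.5000)²)=3.8079, C_3=4.8541: slack

1, 3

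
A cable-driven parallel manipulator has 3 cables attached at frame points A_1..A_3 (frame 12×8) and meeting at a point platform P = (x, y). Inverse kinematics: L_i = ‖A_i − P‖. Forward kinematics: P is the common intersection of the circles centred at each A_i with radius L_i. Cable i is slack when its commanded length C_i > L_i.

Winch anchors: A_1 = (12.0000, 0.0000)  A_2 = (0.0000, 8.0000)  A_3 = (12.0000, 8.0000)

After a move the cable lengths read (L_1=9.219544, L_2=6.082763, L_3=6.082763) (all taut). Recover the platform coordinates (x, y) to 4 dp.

(6.0000, 7.0000)

circle eqns → linear via eq_j − eq_1; set c_j = A_j·A_j − L_j²
c_1 = 144.0000+0.0000−85.0000 = 59.0000
24.0000·x − 16.0000·y = c_1−c_2 = 32.0000
0.0000·x − 16.0000·y = c_1−c_3 = -112.0000
solve first two rows → x=6.0000, y=7.0000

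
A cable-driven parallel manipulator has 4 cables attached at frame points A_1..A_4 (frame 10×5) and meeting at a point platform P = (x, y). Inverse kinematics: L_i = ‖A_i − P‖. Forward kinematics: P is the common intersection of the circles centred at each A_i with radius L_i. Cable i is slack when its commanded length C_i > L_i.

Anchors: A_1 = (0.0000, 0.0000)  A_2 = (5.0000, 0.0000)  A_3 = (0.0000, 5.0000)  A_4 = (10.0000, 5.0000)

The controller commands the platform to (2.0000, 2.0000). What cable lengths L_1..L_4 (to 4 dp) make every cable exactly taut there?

(2.8284, 3.6056, 3.6056, 8.5440)

L_1 = √((0.0000−2.0000)² + (0.0000−2.0000)²) = 2.8284
L_2 = √((5.0000−2.0000)² + (0.0000−2.0000)²) = 3.6056
L_3 = √((0.0000−2.0000)² + (5.0000−2.0000)²) = 3.6056
L_4 = √((10.0000−2.0000)² + (5.0000−2.0000)²) = 8.5440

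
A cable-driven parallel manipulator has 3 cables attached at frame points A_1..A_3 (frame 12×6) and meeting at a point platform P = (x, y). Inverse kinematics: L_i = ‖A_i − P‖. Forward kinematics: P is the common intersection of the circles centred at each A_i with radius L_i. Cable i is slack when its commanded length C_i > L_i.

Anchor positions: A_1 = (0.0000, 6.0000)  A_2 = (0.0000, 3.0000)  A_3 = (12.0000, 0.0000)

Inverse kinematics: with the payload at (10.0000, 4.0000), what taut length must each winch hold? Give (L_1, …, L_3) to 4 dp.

(10.1980, 10.0499, 4.4721)

L_1: Δ = A_1−P = (-10.0000, 2.0000) → ‖Δ‖ = √104.0000 = 10.1980
L_2: Δ = A_2−P = (-10.0000, -1.0000) → ‖Δ‖ = √101.0000 = 10.0499
L_3: Δ = A_3−P = (2.0000, -4.0000) → ‖Δ‖ = √20.0000 = 4.4721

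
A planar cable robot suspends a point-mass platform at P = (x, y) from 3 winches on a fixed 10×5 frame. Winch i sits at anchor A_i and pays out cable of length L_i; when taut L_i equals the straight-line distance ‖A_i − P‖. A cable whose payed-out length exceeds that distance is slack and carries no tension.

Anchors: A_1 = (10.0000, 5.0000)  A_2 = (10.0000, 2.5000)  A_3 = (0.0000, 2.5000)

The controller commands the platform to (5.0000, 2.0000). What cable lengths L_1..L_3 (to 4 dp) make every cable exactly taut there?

(5.8310, 5.0249, 5.0249)

L_1 = √((10.0000−5.0000)² + (5.0000−2.0000)²) = 5.8310
L_2 = √((10.0000−5.0000)² + (2.5000−2.0000)²) = 5.0249
L_3 = √((0.0000−5.0000)² + (2.5000−2.0000)²) = 5.0249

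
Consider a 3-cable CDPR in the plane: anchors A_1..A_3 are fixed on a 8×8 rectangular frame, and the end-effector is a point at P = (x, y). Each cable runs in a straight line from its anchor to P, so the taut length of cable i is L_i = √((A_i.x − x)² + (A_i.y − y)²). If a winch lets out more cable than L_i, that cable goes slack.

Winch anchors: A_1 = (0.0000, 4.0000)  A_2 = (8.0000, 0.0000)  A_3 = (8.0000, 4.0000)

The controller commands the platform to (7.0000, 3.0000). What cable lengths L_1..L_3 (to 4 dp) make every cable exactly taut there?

L_1: Δ = A_1−P = (-7.0000, 1.0000) → ‖Δ‖ = √50.0000 = 7.0711
L_2: Δ = A_2−P = (1.0000, -3.0000) → ‖Δ‖ = √10.0000 = 3.1623
L_3: Δ = A_3−P = (1.0000, 1.0000) → ‖Δ‖ = √2.0000 = 1.4142

(7.0711, 3.1623, 1.4142)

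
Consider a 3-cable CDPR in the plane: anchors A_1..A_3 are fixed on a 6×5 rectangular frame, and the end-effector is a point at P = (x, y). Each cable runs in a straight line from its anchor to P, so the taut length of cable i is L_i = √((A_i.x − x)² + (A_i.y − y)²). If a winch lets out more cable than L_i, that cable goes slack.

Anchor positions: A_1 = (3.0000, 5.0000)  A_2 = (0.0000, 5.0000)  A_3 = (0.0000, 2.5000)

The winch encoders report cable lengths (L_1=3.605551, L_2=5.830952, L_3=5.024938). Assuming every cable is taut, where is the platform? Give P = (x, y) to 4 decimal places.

expand ‖A_i−P‖²=L_i² and subtract eq 1 (k_i ≔ ‖A_i‖²−L_i²)
k_1 = 9.0000+25.0000−13.0000 = 21.0000
eq1−eq2 → [6.0000  0.0000]·P = 30.0000
eq1−eq3 → [6.0000  5.0000]·P = 40.0000
2×2 solve → P = (5.0000, 2.0000)

(5.0000, 2.0000)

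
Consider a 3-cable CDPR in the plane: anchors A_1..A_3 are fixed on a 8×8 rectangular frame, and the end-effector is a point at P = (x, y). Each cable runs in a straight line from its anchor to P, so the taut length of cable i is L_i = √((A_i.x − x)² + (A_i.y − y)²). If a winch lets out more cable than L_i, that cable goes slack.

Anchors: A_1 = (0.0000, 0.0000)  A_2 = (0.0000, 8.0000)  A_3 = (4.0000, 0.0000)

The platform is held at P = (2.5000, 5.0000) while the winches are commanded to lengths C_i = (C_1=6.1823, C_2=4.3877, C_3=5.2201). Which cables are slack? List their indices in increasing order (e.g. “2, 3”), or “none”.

cable 1: √((-2.5000)²+(-5.0000)²)=5.5902, C_1=6.1823: slack
cable 2: √((-2.5000)²+(3.0000)²)=3.9051, C_2=4.3877: slack
cable 3: √((1.5000)²+(-5.0000)²)=5.2202, C_3=5.2201: taut

1, 2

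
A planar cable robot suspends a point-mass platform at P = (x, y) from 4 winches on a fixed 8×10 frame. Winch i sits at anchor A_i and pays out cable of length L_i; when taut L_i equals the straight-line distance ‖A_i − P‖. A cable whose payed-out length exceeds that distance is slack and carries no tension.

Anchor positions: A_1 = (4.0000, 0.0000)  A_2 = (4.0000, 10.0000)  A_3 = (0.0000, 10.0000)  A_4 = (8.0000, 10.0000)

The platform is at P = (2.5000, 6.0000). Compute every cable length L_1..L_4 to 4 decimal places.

L_1 = √((4.0000−2.5000)² + (0.0000−6.0000)²) = 6.1847
L_2 = √((4.0000−2.5000)² + (10.0000−6.0000)²) = 4.2720
L_3 = √((0.0000−2.5000)² + (10.0000−6.0000)²) = 4.7170
L_4 = √((8.0000−2.5000)² + (10.0000−6.0000)²) = 6.8007

(6.1847, 4.2720, 4.7170, 6.8007)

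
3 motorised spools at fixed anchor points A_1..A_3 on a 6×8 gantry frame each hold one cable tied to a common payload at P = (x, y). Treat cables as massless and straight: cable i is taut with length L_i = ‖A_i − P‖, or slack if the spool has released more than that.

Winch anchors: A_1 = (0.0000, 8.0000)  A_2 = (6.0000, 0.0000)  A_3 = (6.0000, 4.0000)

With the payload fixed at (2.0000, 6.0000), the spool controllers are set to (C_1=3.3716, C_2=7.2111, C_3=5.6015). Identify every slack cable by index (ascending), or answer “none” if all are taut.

i=1: geometric 2.8284 vs commanded 3.3716 ⇒ slack
i=2: geometric 7.2111 vs commanded 7.2111 ⇒ taut
i=3: geometric 4.4721 vs commanded 5.6015 ⇒ slack

1, 3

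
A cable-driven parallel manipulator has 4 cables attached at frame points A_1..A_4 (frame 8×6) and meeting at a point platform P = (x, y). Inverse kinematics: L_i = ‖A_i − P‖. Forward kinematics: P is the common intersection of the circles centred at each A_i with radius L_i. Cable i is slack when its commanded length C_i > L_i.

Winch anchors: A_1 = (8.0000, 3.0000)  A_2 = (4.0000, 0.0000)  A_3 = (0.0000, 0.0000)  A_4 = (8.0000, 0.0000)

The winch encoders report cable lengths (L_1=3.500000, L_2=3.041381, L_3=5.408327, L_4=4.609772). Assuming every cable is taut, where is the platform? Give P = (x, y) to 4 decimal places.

expand ‖A_i−P‖²=L_i² and subtract eq 1 (q_i ≔ ‖A_i‖²−L_i²)
q_1 = 64.0000+9.0000−12.2500 = 60.7500
eq1−eq2 → [8.0000  6.0000]·P = 54.0000
eq1−eq3 → [16.0000  6.0000]·P = 90.0000
eq1−eq4 → [0.0000  6.0000]·P = 18.0000
2×2 solve → P = (4.5000, 3.0000)
check cable 4: ‖A_4−P‖² = 21.2500 ≈ L_4² = 21.2500 ✓

(4.5000, 3.0000)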